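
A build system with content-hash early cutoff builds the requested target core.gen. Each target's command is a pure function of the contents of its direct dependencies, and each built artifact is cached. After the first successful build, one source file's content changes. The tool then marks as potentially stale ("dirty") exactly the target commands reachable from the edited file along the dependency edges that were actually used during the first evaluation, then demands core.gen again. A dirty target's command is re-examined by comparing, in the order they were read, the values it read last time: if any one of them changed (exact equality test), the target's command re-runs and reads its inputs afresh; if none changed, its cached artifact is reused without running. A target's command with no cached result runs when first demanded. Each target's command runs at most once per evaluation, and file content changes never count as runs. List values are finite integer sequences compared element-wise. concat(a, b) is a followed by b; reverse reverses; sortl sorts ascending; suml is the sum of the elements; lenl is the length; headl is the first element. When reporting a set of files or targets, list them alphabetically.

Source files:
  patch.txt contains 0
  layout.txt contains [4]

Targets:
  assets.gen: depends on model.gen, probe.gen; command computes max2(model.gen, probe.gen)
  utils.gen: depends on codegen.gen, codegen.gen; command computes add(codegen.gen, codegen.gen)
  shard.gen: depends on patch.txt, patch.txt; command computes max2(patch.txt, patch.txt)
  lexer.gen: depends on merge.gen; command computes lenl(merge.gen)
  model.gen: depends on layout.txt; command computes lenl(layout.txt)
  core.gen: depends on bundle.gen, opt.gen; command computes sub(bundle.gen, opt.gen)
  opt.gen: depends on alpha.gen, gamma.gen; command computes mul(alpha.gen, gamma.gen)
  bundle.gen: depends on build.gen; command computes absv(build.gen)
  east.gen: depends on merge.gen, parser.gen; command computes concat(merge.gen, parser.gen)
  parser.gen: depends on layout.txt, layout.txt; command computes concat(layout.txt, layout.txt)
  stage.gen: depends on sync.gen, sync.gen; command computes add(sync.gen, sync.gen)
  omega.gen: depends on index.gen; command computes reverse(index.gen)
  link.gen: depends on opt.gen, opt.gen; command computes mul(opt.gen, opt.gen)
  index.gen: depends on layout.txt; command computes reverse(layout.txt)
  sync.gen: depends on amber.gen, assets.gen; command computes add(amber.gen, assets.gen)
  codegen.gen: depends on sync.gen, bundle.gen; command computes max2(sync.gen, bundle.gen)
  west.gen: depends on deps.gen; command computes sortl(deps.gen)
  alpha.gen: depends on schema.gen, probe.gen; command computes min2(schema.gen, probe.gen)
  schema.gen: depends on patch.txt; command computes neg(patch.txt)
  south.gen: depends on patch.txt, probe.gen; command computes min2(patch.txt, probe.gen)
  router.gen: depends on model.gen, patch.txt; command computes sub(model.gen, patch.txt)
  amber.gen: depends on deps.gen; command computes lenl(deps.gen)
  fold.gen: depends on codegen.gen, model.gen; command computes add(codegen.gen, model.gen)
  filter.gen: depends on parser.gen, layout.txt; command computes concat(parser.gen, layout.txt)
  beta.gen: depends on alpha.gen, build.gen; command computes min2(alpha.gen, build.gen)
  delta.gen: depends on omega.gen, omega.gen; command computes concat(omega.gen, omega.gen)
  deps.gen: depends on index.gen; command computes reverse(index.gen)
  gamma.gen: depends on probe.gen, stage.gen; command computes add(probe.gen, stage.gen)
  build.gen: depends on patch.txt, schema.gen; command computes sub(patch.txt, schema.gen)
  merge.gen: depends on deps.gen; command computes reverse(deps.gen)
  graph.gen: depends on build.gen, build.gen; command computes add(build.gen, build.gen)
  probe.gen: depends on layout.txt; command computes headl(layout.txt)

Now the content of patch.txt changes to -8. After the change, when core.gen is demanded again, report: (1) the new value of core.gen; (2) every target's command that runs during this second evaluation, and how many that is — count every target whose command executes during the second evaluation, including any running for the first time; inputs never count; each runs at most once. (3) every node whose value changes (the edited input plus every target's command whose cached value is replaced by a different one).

New value of core.gen: -40.
Target commands that run: alpha.gen, build.gen, bundle.gen, core.gen, opt.gen, schema.gen — 6 in total.
Values that change: alpha.gen, build.gen, bundle.gen, core.gen, opt.gen, patch.txt, schema.gen.

First evaluation (everything demanded from the output):
  index.gen = reverse([4]) = [4]
  deps.gen = reverse([4]) = [4]
  amber.gen = lenl([4]) = 1
  model.gen = lenl([4]) = 1
  probe.gen = headl([4]) = 4
  assets.gen = max2(1, 4) = 4
  schema.gen = neg(0) = 0
  alpha.gen = min2(0, 4) = 0
  build.gen = sub(0, 0) = 0
  bundle.gen = absv(0) = 0
  sync.gen = add(1, 4) = 5
  stage.gen = add(5, 5) = 10
  gamma.gen = add(4, 10) = 14
  opt.gen = mul(0, 14) = 0
  core.gen = sub(0, 0) = 0

Propagation after the edit:
  schema.gen: runs — patch.txt 0->-8; result 8.
  alpha.gen: runs — schema.gen 0->8; result 4.
  build.gen: runs — patch.txt 0->-8; schema.gen 0->8; result -16.
  bundle.gen: runs — build.gen 0->-16; result 16.
  opt.gen: runs — alpha.gen 0->4; result 56.
  core.gen: runs — bundle.gen 0->16; opt.gen 0->56; result -40.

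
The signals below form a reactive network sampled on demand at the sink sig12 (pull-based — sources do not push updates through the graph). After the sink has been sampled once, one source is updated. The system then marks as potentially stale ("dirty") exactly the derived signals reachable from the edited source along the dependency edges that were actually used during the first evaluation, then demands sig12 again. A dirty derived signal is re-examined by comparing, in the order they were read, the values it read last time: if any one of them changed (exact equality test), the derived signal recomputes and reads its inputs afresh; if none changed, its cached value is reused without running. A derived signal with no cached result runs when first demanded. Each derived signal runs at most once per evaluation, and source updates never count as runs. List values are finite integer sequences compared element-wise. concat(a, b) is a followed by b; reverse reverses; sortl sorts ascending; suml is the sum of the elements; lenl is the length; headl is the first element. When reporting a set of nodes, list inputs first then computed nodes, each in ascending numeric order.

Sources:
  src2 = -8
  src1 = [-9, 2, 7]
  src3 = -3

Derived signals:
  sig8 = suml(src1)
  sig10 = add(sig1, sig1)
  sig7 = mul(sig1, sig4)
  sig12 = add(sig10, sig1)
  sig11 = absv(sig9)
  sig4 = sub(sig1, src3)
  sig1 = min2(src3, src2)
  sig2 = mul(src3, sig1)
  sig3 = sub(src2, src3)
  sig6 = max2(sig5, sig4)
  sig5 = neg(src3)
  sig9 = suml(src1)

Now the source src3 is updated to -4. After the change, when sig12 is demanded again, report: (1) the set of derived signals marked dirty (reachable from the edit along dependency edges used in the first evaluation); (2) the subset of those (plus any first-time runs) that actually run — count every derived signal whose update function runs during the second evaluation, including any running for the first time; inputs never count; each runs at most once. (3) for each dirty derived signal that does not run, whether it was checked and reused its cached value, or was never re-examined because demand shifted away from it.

Initial pass — values computed on the first demand:
  sig1 = min2(-3, -8) = -8
  sig10 = add(-8, -8) = -16
  sig12 = add(-16, -8) = -24

Second demand — change propagation:
  sig1: re-runs because src3 -3->-4; new result -8 (unchanged).
  sig10: re-examined; everything it read last time is the same (sig1 unchanged, sig1 unchanged) — cache -16 kept, no run.
  sig12: re-examined; everything it read last time is the same (sig10 unchanged, sig1 unchanged) — cache -24 kept, no run.

The important point: sig1 recomputes to an identical value, and the output ends up unchanged.

Dirty set: sig1, sig10, sig12.
Run set: sig1 (1 run).
Re-examined without running (cache reused): sig10, sig12.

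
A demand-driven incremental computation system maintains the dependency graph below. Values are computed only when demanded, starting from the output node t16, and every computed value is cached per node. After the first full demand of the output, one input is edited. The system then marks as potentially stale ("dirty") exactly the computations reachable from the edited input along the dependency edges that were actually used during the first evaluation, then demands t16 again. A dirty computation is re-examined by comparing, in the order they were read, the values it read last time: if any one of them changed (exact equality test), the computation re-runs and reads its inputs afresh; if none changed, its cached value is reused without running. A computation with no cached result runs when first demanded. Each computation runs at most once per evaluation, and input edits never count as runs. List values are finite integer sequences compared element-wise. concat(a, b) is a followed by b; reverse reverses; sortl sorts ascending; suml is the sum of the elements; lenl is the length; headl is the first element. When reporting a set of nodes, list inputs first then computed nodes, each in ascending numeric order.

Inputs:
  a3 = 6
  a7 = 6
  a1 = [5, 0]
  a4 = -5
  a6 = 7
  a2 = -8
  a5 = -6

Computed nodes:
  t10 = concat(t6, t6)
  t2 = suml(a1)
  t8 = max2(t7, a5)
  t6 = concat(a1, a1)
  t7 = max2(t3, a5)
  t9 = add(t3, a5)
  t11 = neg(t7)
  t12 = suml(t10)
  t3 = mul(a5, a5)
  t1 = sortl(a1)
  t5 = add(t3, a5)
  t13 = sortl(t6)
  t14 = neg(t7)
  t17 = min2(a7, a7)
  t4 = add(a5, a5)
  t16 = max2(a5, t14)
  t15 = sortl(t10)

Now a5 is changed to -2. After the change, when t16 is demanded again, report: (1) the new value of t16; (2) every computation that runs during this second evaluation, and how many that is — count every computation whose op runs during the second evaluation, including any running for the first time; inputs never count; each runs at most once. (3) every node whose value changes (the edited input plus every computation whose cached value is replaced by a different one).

New value of t16: -2.
Computations that run: t3, t7, t14, t16 — 4 in total.
Values that change: a5, t3, t7, t14, t16.

First evaluation (everything demanded from the output):
  t3 = mul(-6, -6) = 36
  t7 = max2(36, -6) = 36
  t14 = neg(36) = -36
  t16 = max2(-6, -36) = -6

Propagation after the edit:
  t3: runs — a5 -6->-2; a5 -6->-2; result 4.
  t7: runs — t3 36->4; a5 -6->-2; result 4.
  t14: runs — t7 36->4; result -4.
  t16: runs — a5 -6->-2; t14 -36->-4; result -2.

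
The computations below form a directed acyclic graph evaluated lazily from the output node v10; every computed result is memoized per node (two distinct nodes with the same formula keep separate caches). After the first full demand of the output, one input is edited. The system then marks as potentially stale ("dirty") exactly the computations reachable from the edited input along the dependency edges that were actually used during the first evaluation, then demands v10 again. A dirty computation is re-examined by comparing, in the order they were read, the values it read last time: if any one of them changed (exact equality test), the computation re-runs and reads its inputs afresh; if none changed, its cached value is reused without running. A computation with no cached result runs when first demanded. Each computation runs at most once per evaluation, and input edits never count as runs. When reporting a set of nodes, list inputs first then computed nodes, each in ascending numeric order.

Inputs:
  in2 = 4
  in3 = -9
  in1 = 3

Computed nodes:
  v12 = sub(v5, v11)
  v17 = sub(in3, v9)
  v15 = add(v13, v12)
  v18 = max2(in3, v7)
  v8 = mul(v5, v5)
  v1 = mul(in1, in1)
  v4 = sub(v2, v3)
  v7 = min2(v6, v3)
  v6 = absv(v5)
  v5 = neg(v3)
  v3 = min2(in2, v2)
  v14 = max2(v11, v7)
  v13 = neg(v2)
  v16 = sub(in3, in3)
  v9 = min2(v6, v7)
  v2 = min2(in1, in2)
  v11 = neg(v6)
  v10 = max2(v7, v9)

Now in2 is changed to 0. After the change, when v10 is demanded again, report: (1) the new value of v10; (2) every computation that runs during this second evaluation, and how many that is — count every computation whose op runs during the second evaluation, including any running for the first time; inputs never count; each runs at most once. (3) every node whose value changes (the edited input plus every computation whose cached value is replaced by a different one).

First demand of the output computes:
  v2 = min2(3, 4) = 3
  v3 = min2(4, 3) = 3
  v5 = neg(3) = -3
  v6 = absv(-3) = 3
  v7 = min2(3, 3) = 3
  v9 = min2(3, 3) = 3
  v10 = max2(3, 3) = 3

After the edit, cleaning proceeds:
  v2: a read changed (in2 4->0) — executes, giving 0.
  v3: a read changed (in2 4->0; v2 3->0) — executes, giving 0.
  v5: a read changed (v3 3->0) — executes, giving 0.
  v6: a read changed (v5 -3->0) — executes, giving 0.
  v7: a read changed (v6 3->0; v3 3->0) — executes, giving 0.
  v9: a read changed (v6 3->0; v7 3->0) — executes, giving 0.
  v10: a read changed (v7 3->0; v9 3->0) — executes, giving 0.

Demanding v10 again yields 0.
7 computations run: v2, v3, v5, v6, v7, v9, v10.
The nodes whose values change: in2, v2, v3, v5, v6, v7, v9, v10.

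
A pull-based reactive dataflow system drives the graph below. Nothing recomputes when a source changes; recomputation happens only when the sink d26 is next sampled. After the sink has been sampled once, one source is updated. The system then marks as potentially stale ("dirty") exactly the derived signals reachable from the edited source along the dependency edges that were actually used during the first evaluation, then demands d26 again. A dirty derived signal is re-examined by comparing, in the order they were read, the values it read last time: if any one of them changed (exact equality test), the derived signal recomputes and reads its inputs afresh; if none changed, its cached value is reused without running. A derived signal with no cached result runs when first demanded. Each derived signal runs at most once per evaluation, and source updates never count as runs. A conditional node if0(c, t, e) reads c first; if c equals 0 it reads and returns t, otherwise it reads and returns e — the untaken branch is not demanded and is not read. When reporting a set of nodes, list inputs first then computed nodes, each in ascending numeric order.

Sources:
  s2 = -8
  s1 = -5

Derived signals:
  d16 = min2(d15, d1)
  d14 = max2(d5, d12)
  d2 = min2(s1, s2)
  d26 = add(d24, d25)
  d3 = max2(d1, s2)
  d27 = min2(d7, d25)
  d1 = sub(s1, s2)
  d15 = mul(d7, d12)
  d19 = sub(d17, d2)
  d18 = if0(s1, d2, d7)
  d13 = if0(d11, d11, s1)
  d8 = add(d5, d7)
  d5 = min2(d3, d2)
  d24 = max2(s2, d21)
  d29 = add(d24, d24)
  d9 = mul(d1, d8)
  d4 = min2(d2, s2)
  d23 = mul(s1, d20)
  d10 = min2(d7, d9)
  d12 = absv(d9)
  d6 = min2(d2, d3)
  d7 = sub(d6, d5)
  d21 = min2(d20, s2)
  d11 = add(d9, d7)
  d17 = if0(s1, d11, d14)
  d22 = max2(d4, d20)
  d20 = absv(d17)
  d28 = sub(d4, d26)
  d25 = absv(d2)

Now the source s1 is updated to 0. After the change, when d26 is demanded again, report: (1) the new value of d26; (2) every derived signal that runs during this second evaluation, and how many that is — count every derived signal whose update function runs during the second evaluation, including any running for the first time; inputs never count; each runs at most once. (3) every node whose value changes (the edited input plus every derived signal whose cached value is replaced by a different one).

New value of d26: 0.
Derived signals that run: d1, d2, d3, d5, d6, d9, d11, d17, d20, d21 — 10 in total.
Values that change: s1, d1, d3, d9, d17, d20.
Key observation: a condition flipped, so demand moved to the other branch — d12, d14 are never re-examined.

First evaluation (everything demanded from the output):
  d1 = sub(-5, -8) = 3
  d2 = min2(-5, -8) = -8
  d3 = max2(3, -8) = 3
  d5 = min2(3, -8) = -8
  d6 = min2(-8, 3) = -8
  d7 = sub(-8, -8) = 0
  d8 = add(-8, 0) = -8
  d9 = mul(3, -8) = -24
  d12 = absv(-24) = 24
  d14 = max2(-8, 24) = 24
  d17 = if0(s1=-5 -> else branch d14) = 24
  d20 = absv(24) = 24
  d21 = min2(24, -8) = -8
  d24 = max2(-8, -8) = -8
  d25 = absv(-8) = 8
  d26 = add(-8, 8) = 0

Propagation after the edit:
  d1: runs — s1 -5->0; result 8.
  d2: runs — s1 -5->0; result -8 (same value as before).
  d3: runs — d1 3->8; result 8.
  d5: runs — d3 3->8; result -8 (same value as before).
  d6: runs — d3 3->8; result -8 (same value as before).
  d7: checked — values it read are unchanged (d6 unchanged, d5 unchanged); reused cached 0 without running.
  d8: checked — values it read are unchanged (d5 unchanged, d7 unchanged); reused cached -8 without running.
  d9: runs — d1 3->8; result -64.
  d11: demanded for the first time — runs, produces -64.
  d12: marked dirty but never re-examined — demand shifted away from it.
  d14: marked dirty but never re-examined — demand shifted away from it.
  d17: runs — s1 -5->0; result -64.
  d20: runs — d17 24->-64; result 64.
  d21: runs — d20 24->64; result -8 (same value as before).
  d24: checked — values it read are unchanged (s2 unchanged, d21 unchanged); reused cached -8 without running.
  d25: checked — values it read are unchanged (d2 unchanged); reused cached 8 without running.
  d26: checked — values it read are unchanged (d24 unchanged, d25 unchanged); reused cached 0 without running.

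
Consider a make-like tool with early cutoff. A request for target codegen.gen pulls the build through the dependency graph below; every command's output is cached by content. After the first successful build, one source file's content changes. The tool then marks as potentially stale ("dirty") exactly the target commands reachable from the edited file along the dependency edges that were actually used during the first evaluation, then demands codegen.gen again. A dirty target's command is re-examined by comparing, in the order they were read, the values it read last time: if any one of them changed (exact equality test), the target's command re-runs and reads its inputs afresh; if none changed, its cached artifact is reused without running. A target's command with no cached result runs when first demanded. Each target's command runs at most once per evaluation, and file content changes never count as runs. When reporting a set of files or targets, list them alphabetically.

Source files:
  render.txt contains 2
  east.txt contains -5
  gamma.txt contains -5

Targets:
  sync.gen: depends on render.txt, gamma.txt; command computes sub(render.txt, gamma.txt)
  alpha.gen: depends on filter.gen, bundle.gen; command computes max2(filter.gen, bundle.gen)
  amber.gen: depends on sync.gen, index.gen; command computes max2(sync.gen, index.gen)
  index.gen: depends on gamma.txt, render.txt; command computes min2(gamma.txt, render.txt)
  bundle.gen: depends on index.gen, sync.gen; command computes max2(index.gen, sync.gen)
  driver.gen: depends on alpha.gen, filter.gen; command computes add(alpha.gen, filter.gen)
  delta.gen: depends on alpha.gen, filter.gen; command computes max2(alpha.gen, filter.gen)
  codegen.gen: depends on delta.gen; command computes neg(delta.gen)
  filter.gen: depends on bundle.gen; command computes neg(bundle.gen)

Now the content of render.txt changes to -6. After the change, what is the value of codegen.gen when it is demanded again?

First demand of the output computes:
  index.gen = min2(-5, 2) = -5
  sync.gen = sub(2, -5) = 7
  bundle.gen = max2(-5, 7) = 7
  filter.gen = neg(7) = -7
  alpha.gen = max2(-7, 7) = 7
  delta.gen = max2(7, -7) = 7
  codegen.gen = neg(7) = -7

After the edit, cleaning proceeds:
  index.gen: a read changed (render.txt 2->-6) — executes, giving -6.
  sync.gen: a read changed (render.txt 2->-6) — executes, giving -1.
  bundle.gen: a read changed (index.gen -5->-6; sync.gen 7->-1) — executes, giving -1.
  filter.gen: a read changed (bundle.gen 7->-1) — executes, giving 1.
  alpha.gen: a read changed (filter.gen -7->1; bundle.gen 7->-1) — executes, giving 1.
  delta.gen: a read changed (alpha.gen 7->1; filter.gen -7->1) — executes, giving 1.
  codegen.gen: a read changed (delta.gen 7->1) — executes, giving -1.

Demanding codegen.gen again yields -1.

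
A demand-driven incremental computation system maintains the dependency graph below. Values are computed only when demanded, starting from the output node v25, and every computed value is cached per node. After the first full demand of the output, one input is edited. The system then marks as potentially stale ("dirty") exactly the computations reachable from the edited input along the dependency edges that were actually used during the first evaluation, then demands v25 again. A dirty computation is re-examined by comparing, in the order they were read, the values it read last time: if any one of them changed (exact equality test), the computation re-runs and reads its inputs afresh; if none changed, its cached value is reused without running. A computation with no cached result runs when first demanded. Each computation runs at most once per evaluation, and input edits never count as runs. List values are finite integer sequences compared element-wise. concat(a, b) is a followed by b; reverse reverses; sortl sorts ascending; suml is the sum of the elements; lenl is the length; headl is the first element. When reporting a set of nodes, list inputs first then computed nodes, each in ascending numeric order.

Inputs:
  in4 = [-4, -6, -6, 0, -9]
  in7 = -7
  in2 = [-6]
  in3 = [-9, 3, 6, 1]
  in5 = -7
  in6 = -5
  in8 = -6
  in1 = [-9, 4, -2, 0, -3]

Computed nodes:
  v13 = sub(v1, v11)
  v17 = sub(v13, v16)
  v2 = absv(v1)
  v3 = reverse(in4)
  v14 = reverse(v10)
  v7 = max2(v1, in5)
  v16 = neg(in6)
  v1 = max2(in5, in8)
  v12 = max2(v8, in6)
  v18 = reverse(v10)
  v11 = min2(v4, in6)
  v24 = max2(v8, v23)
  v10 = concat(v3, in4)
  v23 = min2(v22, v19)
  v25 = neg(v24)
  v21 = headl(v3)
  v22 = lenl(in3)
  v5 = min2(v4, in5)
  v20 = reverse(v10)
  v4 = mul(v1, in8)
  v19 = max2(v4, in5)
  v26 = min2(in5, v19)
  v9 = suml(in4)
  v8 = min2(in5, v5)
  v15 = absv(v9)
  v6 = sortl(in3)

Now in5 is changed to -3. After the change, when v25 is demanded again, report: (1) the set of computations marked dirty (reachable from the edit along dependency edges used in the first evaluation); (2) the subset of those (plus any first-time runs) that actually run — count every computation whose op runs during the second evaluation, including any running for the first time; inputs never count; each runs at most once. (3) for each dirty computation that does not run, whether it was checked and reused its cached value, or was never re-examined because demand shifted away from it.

Marked dirty: v1, v4, v5, v8, v19, v23, v24, v25.
Computations that run: v1, v4, v5, v8, v19, v23, v24 — 7 in total.
Checked but reused from cache: v25.
Key observation: the cutoff stops propagation at v25 — its inputs' values are unchanged, so it reuses its cache.

First evaluation (everything demanded from the output):
  v1 = max2(-7, -6) = -6
  v4 = mul(-6, -6) = 36
  v5 = min2(36, -7) = -7
  v8 = min2(-7, -7) = -7
  v19 = max2(36, -7) = 36
  v22 = lenl([-9, 3, 6, 1]) = 4
  v23 = min2(4, 36) = 4
  v24 = max2(-7, 4) = 4
  v25 = neg(4) = -4

Propagation after the edit:
  v1: runs — in5 -7->-3; result -3.
  v4: runs — v1 -6->-3; result 18.
  v5: runs — v4 36->18; in5 -7->-3; result -3.
  v8: runs — in5 -7->-3; v5 -7->-3; result -3.
  v19: runs — v4 36->18; in5 -7->-3; result 18.
  v23: runs — v19 36->18; result 4 (same value as before).
  v24: runs — v8 -7->-3; result 4 (same value as before).
  v25: checked — values it read are unchanged (v24 unchanged); reused cached -4 without running.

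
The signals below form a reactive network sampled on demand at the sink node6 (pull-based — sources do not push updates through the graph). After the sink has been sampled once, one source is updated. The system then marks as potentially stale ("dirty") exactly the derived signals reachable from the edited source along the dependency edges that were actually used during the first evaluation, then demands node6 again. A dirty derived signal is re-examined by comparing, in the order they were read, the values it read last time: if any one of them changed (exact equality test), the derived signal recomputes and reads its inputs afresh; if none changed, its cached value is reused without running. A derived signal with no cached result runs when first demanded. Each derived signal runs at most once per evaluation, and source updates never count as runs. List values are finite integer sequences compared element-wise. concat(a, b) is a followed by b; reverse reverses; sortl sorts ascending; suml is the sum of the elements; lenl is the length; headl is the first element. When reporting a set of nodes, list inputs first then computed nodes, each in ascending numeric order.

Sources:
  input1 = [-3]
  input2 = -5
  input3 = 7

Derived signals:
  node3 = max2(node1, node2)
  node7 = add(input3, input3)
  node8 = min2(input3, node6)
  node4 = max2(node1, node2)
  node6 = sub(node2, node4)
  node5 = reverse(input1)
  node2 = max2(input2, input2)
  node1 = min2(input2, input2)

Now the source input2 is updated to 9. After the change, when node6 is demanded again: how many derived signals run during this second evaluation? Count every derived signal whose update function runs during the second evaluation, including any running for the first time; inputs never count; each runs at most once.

Run set: node1, node2, node4, node6 (4 run).

Initial pass — values computed on the first demand:
  node1 = min2(-5, -5) = -5
  node2 = max2(-5, -5) = -5
  node4 = max2(-5, -5) = -5
  node6 = sub(-5, -5) = 0

Second demand — change propagation:
  node1: re-runs because input2 -5->9; input2 -5->9; new result 9.
  node2: re-runs because input2 -5->9; input2 -5->9; new result 9.
  node4: re-runs because node1 -5->9; node2 -5->9; new result 9.
  node6: re-runs because node2 -5->9; node4 -5->9; new result 0 (unchanged).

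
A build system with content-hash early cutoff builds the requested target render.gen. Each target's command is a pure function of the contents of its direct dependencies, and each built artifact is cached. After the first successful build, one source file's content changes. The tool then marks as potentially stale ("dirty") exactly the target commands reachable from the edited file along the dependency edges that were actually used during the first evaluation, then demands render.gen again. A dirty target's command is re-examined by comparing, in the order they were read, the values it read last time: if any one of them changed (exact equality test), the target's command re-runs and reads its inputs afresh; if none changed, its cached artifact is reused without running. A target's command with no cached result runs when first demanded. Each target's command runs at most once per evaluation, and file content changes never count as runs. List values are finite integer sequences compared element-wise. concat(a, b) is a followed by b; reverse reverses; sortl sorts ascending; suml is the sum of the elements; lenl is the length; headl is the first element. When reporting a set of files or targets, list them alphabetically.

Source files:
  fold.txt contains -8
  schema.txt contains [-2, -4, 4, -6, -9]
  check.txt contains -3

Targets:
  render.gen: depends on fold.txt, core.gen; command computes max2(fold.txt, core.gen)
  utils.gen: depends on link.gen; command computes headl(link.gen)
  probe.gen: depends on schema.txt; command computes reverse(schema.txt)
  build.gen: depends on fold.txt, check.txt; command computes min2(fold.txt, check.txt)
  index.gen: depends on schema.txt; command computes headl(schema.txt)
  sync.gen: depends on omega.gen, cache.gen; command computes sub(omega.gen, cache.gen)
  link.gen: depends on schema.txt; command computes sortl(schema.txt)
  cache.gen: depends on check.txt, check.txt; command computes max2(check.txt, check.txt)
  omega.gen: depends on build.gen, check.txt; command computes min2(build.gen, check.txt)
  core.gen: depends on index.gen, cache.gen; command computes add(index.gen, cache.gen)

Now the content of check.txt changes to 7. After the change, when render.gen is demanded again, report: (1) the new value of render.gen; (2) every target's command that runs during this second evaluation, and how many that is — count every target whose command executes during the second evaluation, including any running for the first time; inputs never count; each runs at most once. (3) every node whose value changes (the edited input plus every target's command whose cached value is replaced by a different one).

New value of render.gen: 5.
Target commands that run: cache.gen, core.gen, render.gen — 3 in total.
Values that change: cache.gen, check.txt, core.gen, render.gen.

First evaluation (everything demanded from the output):
  cache.gen = max2(-3, -3) = -3
  index.gen = headl([-2, -4, 4, -6, -9]) = -2
  core.gen = add(-2, -3) = -5
  render.gen = max2(-8, -5) = -5

Propagation after the edit:
  cache.gen: runs — check.txt -3->7; check.txt -3->7; result 7.
  core.gen: runs — cache.gen -3->7; result 5.
  render.gen: runs — core.gen -5->5; result 5.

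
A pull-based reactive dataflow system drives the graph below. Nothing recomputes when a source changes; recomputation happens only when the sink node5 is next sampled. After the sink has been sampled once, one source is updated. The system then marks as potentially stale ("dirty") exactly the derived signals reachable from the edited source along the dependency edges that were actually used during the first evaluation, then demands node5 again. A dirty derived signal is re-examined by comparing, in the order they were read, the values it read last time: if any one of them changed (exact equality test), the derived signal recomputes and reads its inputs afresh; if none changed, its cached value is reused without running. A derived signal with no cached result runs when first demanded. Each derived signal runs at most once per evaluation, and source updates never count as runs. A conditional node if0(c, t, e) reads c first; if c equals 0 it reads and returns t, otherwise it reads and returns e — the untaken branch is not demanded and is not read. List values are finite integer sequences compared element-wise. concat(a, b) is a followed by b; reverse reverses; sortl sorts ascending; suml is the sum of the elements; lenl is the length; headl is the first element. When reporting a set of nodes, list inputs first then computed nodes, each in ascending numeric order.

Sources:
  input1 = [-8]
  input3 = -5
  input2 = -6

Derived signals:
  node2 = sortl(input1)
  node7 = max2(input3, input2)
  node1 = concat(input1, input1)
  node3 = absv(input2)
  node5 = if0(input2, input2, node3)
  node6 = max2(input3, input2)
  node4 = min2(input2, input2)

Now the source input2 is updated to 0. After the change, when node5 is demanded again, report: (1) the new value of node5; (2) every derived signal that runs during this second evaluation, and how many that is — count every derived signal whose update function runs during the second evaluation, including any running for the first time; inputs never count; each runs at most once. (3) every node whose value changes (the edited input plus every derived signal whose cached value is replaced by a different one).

New value of node5: 0.
Derived signals that run: node5 — 1 in total.
Values that change: input2, node5.
Key observation: a condition flipped, so demand moved to the other branch — node3 is never re-examined.

First evaluation (everything demanded from the output):
  node3 = absv(-6) = 6
  node5 = if0(input2=-6 -> else branch node3) = 6

Propagation after the edit:
  node3: marked dirty but never re-examined — demand shifted away from it.
  node5: runs — input2 -6->0; result 0.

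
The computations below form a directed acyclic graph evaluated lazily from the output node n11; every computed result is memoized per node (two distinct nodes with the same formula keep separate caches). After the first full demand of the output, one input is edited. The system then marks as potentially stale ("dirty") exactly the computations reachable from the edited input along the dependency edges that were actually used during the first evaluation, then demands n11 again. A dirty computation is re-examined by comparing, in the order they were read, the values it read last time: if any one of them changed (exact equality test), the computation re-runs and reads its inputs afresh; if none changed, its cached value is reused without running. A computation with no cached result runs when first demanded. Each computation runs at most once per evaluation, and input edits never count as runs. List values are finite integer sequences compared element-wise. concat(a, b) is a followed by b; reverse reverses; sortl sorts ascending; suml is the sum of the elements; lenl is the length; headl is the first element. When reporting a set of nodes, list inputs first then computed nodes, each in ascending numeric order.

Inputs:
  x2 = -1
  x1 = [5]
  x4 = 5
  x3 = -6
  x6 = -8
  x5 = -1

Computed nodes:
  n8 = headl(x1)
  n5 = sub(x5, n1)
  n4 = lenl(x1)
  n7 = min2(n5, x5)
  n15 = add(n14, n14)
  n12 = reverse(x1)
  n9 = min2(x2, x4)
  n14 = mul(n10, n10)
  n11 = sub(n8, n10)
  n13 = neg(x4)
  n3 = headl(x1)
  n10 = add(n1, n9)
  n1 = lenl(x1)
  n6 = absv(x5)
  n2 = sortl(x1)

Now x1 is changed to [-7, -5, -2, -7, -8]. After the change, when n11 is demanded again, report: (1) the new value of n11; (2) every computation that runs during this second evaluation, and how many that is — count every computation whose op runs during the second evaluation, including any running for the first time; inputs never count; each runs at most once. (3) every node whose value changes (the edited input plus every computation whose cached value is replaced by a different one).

Demanding n11 again yields -11.
4 computations run: n1, n8, n10, n11.
The nodes whose values change: x1, n1, n8, n10, n11.

First demand of the output computes:
  n1 = lenl([5]) = 1
  n8 = headl([5]) = 5
  n9 = min2(-1, 5) = -1
  n10 = add(1, -1) = 0
  n11 = sub(5, 0) = 5

After the edit, cleaning proceeds:
  n1: a read changed (x1 [5]->[-7, -5, -2, -7, -8]) — executes, giving 5.
  n8: a read changed (x1 [5]->[-7, -5, -2, -7, -8]) — executes, giving -7.
  n10: a read changed (n1 1->5) — executes, giving 4.
  n11: a read changed (n8 5->-7; n10 0->4) — executes, giving -11.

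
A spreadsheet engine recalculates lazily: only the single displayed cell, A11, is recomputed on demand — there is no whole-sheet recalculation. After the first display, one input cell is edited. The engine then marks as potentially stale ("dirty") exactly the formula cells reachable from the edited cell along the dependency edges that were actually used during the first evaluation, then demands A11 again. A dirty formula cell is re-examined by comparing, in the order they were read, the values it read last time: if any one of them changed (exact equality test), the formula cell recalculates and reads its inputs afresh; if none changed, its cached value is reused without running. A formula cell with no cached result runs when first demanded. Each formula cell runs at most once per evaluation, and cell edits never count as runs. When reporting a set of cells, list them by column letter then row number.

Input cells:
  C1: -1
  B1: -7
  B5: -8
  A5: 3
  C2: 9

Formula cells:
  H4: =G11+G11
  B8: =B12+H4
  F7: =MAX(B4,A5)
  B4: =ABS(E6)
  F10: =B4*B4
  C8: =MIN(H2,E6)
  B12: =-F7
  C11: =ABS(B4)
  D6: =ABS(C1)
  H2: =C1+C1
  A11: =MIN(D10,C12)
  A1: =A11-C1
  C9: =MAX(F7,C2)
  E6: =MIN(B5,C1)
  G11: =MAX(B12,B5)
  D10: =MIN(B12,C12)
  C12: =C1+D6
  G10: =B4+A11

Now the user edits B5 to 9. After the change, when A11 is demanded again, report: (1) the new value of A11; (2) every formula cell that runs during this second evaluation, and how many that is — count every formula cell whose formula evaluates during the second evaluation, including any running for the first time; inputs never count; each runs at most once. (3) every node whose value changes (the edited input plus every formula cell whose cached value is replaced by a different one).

New value of A11: -3.
Formula cells that run: A11, B4, B12, D10, E6, F7 — 6 in total.
Values that change: A11, B4, B5, B12, D10, E6, F7.

First evaluation (everything demanded from the output):
  D6 = ABS(-1) = 1
  C12 = -1 + 1 = 0
  E6 = MIN(-8, -1) = -8
  B4 = ABS(-8) = 8
  F7 = MAX(8, 3) = 8
  B12 = -(8) = -8
  D10 = MIN(-8, 0) = -8
  A11 = MIN(-8, 0) = -8

Propagation after the edit:
  E6: runs — B5 -8->9; result -1.
  B4: runs — E6 -8->-1; result 1.
  F7: runs — B4 8->1; result 3.
  B12: runs — F7 8->3; result -3.
  D10: runs — B12 -8->-3; result -3.
  A11: runs — D10 -8->-3; result -3.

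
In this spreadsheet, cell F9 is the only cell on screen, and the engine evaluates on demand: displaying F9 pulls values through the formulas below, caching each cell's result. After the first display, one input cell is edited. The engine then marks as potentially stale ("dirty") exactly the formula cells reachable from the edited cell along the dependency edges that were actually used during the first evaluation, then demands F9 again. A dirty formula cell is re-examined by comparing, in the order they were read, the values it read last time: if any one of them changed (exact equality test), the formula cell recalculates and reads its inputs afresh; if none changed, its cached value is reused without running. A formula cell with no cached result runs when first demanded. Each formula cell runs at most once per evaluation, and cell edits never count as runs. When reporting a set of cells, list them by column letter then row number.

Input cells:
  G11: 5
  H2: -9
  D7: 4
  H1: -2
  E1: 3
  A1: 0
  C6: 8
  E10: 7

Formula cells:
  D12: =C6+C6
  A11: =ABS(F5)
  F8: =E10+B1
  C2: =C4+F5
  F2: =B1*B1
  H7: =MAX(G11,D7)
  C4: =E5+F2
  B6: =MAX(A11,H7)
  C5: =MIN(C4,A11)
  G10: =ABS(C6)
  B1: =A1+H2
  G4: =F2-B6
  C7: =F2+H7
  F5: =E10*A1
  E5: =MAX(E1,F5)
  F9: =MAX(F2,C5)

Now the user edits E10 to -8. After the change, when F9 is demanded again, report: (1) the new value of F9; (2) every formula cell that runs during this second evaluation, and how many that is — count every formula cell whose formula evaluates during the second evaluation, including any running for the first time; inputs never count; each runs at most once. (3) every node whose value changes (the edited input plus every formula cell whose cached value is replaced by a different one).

F9 now evaluates to 81.
Run set: F5 (1 run).
Changed values: E10.
The important point: F5 recomputes to an identical value, and the output ends up unchanged.

Initial pass — values computed on the first demand:
  B1 = 0 + -9 = -9
  F2 = -9 * -9 = 81
  F5 = 7 * 0 = 0
  A11 = ABS(0) = 0
  E5 = MAX(3, 0) = 3
  C4 = 3 + 81 = 84
  C5 = MIN(84, 0) = 0
  F9 = MAX(81, 0) = 81

Second demand — change propagation:
  F5: re-runs because E10 7->-8; new result 0 (unchanged).
  A11: re-examined; everything it read last time is the same (F5 unchanged) — cache 0 kept, no run.
  E5: re-examined; everything it read last time is the same (E1 unchanged, F5 unchanged) — cache 3 kept, no run.
  C4: re-examined; everything it read last time is the same (E5 unchanged, F2 unchanged) — cache 84 kept, no run.
  C5: re-examined; everything it read last time is the same (C4 unchanged, A11 unchanged) — cache 0 kept, no run.
  F9: re-examined; everything it read last time is the same (F2 unchanged, C5 unchanged) — cache 81 kept, no run.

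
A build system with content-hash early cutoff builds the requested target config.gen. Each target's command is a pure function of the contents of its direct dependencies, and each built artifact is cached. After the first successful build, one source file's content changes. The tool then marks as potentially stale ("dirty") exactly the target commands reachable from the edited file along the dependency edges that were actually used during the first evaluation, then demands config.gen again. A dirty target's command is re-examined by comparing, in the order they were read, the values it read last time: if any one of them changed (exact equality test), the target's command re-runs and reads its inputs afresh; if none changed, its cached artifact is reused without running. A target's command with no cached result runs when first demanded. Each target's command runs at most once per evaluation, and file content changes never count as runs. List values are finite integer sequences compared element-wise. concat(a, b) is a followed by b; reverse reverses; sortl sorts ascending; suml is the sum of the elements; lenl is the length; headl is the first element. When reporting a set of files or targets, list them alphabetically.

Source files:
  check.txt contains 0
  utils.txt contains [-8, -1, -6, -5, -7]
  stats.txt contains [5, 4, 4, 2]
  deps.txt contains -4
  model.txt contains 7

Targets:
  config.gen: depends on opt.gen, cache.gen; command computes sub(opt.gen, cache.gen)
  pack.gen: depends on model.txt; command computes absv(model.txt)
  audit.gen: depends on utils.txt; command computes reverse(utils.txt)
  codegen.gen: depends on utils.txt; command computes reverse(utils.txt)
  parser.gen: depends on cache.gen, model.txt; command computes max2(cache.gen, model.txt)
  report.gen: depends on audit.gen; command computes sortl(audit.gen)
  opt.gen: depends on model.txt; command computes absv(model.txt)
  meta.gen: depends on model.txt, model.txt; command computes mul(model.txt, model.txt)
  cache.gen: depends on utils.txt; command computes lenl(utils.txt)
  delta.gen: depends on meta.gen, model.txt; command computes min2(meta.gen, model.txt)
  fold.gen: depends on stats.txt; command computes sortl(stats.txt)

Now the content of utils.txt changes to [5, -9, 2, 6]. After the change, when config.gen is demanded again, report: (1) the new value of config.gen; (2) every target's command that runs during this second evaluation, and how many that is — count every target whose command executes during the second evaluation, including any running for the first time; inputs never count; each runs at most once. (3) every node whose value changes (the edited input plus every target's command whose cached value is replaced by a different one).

New value of config.gen: 3.
Target commands that run: cache.gen, config.gen — 2 in total.
Values that change: cache.gen, config.gen, utils.txt.

First evaluation (everything demanded from the output):
  cache.gen = lenl([-8, -1, -6, -5, -7]) = 5
  opt.gen = absv(7) = 7
  config.gen = sub(7, 5) = 2

Propagation after the edit:
  cache.gen: runs — utils.txt [-8, -1, -6, -5, -7]->[5, -9, 2, 6]; result 4.
  config.gen: runs — cache.gen 5->4; result 3.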